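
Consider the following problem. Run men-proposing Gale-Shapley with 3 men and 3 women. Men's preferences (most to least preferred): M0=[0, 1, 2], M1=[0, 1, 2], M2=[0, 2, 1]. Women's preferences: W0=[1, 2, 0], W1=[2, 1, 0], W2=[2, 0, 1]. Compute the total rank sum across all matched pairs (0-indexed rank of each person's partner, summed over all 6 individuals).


Step 1: Run Gale-Shapley (men propose, women hold best offer):
  M0 proposes to W0; she accepts
  M1 proposes to W0; she switches from M0
  M2 proposes to W0; rejected
  M2 proposes to W2; she accepts
  M0 proposes to W1; she accepts
Step 2: Final matching: W0-M1, W1-M0, W2-M2
Step 3: 0-indexed ranks (man's rank of his match, then woman's): 0 + 0 + 1 + 2 + 1 + 0
Step 4: Total rank sum = 4

4


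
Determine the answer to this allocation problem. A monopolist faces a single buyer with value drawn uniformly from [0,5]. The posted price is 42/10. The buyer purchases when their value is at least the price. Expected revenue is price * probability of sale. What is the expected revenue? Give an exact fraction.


Step 1: Posted price r = 21/5, value support [0,5]
Step 2: P(v >= r) = (5 - 21/5)/5 = 4/25
Step 3: Expected revenue = r * P(v >= r) = 21/5 * 4/25
Step 4: Revenue = 84/125

84/125


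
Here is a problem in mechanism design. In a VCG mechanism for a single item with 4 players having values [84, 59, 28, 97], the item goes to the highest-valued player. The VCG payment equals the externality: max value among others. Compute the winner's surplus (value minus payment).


Step 1: The winner is the agent with the highest value: agent 3 with value 97
Step 2: Values of other agents: [84, 59, 28]
Step 3: VCG payment = max of others' values = 84
Step 4: Surplus = 97 - 84 = 13

13


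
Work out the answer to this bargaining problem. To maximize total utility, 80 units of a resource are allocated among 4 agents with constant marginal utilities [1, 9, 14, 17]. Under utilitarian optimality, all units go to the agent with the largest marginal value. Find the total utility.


Step 1: The marginal utilities are [1, 9, 14, 17]
Step 2: The highest marginal utility is 17
Step 3: All 80 units go to that agent
Step 4: Total utility = 17 * 80 = 1360

1360


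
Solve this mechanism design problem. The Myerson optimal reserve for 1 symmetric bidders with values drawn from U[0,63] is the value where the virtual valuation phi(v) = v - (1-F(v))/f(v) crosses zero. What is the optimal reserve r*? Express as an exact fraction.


Step 1: For U[0,63], F(v) = v/63 and f(v) = 1/63
Step 2: phi(v) = v - (1 - v/63)/(1/63) = v - (63 - v) = 2v - 63
Step 3: Set phi(r*) = 0: 2r* - 63 = 0
Step 4: r* = 63/2 (the number of bidders n = 1 does not enter)

63/2


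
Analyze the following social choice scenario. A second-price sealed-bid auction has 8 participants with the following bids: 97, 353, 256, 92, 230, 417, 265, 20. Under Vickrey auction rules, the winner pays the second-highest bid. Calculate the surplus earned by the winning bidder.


Step 1: Sort bids in descending order: 417, 353, 265, 256, 230, 97, 92, 20
Step 2: The winning bid is the highest: 417
Step 3: The payment equals the second-highest bid: 353
Step 4: Surplus = winner's bid - payment = 417 - 353 = 64

64


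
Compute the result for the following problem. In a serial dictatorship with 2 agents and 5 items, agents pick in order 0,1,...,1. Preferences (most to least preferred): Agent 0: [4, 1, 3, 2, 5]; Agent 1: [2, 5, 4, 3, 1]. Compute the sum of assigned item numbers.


Step 1: Agent 0 picks item 4
Step 2: Agent 1 picks item 2
Step 3: Sum = 4 + 2 = 6

6


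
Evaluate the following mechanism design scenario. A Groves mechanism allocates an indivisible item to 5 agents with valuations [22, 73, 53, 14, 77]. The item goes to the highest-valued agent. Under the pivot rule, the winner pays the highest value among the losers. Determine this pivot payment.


Step 1: The efficient winner is agent 4 with value 77
Step 2: Other agents' values: [22, 73, 53, 14]
Step 3: Pivot payment = max(others) = 73
Step 4: The winner pays 73

73


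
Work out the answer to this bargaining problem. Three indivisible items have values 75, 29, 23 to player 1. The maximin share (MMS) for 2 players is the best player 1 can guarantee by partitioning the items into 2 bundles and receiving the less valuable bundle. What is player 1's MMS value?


Step 1: Item values = 75, 29, 23
Step 2: Enumerate all 2-bundle partitions and take the smaller bundle:
  Partition 1: {75} vs {29,23} -> bundles 75, 52; min = 52
  Partition 2: {29} vs {75,23} -> bundles 29, 98; min = 29
  Partition 3: {23} vs {75,29} -> bundles 23, 104; min = 23
Step 3: MMS = max(52, 29, 23) = 52

52


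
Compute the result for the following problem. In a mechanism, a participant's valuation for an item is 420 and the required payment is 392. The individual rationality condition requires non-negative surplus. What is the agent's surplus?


Step 1: Surplus = value - payment = 420 - 392 = 28
Step 2: IR is satisfied (surplus >= 0)

28


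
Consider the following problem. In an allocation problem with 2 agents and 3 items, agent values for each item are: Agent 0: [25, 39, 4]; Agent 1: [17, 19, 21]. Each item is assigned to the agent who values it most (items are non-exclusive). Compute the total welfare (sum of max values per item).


Step 1: For each item, find the maximum value among all agents.
Step 2: Item 0 -> Agent 0 (value 25)
Step 3: Item 1 -> Agent 0 (value 39)
Step 4: Item 2 -> Agent 1 (value 21)
Step 5: Total welfare = 25 + 39 + 21 = 85

85


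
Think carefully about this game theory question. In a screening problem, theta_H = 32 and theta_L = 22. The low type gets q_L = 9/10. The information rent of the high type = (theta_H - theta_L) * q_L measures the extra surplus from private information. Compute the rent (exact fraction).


Step 1: theta_H - theta_L = 32 - 22 = 10
Step 2: Information rent = (theta_H - theta_L) * q_L
Step 3: = 10 * 9/10
Step 4: = 9

9


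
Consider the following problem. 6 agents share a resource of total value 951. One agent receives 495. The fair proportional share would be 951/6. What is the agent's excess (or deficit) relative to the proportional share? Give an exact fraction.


Step 1: Proportional share = 951/6 = 317/2
Step 2: Agent's actual allocation = 495
Step 3: Excess = 495 - 317/2 = 673/2

673/2


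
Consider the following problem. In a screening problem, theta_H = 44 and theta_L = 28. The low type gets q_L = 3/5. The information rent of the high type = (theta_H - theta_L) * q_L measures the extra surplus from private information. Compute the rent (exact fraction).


Step 1: theta_H - theta_L = 44 - 28 = 16
Step 2: Information rent = (theta_H - theta_L) * q_L
Step 3: = 16 * 3/5
Step 4: = 48/5

48/5


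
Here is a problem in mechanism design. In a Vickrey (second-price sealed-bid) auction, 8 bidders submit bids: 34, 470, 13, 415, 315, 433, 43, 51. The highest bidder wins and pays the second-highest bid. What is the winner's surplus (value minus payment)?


Step 1: Sort bids in descending order: 470, 433, 415, 315, 51, 43, 34, 13
Step 2: The winning bid is the highest: 470
Step 3: The payment equals the second-highest bid: 433
Step 4: Surplus = winner's bid - payment = 470 - 433 = 37

37


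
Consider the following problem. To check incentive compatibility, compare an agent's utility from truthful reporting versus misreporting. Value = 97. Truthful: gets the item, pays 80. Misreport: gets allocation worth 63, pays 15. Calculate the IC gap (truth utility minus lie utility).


Step 1: U(truth) = value - payment = 97 - 80 = 17
Step 2: U(lie) = allocation - payment = 63 - 15 = 48
Step 3: IC gap = 17 - 48 = -31

-31


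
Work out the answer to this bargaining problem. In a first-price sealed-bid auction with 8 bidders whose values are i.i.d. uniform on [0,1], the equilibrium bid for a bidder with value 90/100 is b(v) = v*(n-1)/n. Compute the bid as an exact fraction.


Step 1: The symmetric BNE bidding function is b(v) = v * (n-1) / n
Step 2: Substitute v = 9/10 and n = 8
Step 3: b = 9/10 * 7/8
Step 4: b = 63/80

63/80


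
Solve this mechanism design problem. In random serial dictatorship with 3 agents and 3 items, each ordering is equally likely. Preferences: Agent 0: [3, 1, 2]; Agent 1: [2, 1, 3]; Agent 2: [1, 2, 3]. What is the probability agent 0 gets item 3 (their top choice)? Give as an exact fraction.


Step 1: Agent 0 wants item 3
Step 2: There are 6 possible orderings of agents
Step 3: In 6 orderings, agent 0 gets item 3
Step 4: Probability = 6/6 = 1

1


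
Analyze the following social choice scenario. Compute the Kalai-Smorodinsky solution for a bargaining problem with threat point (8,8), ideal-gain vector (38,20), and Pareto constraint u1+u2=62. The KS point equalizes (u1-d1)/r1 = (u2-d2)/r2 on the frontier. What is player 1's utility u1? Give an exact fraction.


Step 1: At the KS point, (u1-d1)/r1 = (u2-d2)/r2 = t and u1+u2 = 62
Step 2: u1 = d1 + r1*t and u2 = d2 + r2*t, so (d1 + r1*t) + (d2 + r2*t) = 62
Step 3: t = (62 - 8 - 8)/(38 + 20) = 46/58 = 23/29
Step 4: u1 = d1 + r1*t = 8 + 38 * 23/29 = 1106/29
Step 5: (Check: u2 = d2 + r2*t = 692/29; u1+u2 = 1106/29 + 692/29 = 62, on the frontier.)

1106/29


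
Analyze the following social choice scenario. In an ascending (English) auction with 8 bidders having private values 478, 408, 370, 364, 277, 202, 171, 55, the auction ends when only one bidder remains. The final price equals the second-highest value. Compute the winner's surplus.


Step 1: Identify the highest value: 478
Step 2: Identify the second-highest value: 408
Step 3: The final price = second-highest value = 408
Step 4: Surplus = 478 - 408 = 70

70


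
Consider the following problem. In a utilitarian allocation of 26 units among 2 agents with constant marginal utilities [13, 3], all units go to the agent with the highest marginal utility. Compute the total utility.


Step 1: The marginal utilities are [13, 3]
Step 2: The highest marginal utility is 13
Step 3: All 26 units go to that agent
Step 4: Total utility = 13 * 26 = 338

338


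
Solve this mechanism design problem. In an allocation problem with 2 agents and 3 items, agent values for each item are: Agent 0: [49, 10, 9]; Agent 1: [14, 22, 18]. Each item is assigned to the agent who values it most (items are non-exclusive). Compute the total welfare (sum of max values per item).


Step 1: For each item, find the maximum value among all agents.
Step 2: Item 0 -> Agent 0 (value 49)
Step 3: Item 1 -> Agent 1 (value 22)
Step 4: Item 2 -> Agent 1 (value 18)
Step 5: Total welfare = 49 + 22 + 18 = 89

89


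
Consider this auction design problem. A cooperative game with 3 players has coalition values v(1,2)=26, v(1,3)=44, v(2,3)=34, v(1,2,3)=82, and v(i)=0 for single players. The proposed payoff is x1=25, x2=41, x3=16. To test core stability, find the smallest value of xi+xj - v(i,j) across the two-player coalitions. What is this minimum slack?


Step 1: Slack for coalition (1,2): x1+x2 - v12 = 66 - 26 = 40
Step 2: Slack for coalition (1,3): x1+x3 - v13 = 41 - 44 = -3
Step 3: Slack for coalition (2,3): x2+x3 - v23 = 57 - 34 = 23
Step 4: Minimum slack = min(40, -3, 23) = -3, attained by (1,3); coalition (1,3) can block (slack < 0), so the allocation is not in the core

-3


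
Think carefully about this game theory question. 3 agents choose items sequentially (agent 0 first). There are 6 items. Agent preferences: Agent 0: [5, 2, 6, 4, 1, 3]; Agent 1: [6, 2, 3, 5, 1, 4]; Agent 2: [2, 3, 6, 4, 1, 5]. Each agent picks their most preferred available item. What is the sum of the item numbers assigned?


Step 1: Agent 0 picks item 5
Step 2: Agent 1 picks item 6
Step 3: Agent 2 picks item 2
Step 4: Sum = 5 + 6 + 2 = 13

13


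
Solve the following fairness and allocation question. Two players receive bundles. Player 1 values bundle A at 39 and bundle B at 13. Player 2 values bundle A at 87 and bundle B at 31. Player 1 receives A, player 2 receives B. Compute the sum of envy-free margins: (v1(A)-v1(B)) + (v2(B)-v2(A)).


Step 1: Player 1's margin = v1(A) - v1(B) = 39 - 13 = 26
Step 2: Player 2's margin = v2(B) - v2(A) = 31 - 87 = -56
Step 3: Total margin = 26 + -56 = -30

-30


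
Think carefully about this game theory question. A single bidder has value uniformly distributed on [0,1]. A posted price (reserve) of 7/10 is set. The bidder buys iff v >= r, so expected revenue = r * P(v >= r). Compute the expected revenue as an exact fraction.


Step 1: Posted price r = 7/10, value support [0,1]
Step 2: P(v >= r) = (1 - 7/10)/1 = 3/10
Step 3: Expected revenue = r * P(v >= r) = 7/10 * 3/10
Step 4: Revenue = 21/100

21/100


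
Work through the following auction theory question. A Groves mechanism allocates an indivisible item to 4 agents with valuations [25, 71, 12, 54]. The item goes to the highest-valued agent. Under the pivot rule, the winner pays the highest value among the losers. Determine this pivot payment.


Step 1: The efficient winner is agent 1 with value 71
Step 2: Other agents' values: [25, 12, 54]
Step 3: Pivot payment = max(others) = 54
Step 4: The winner pays 54

54


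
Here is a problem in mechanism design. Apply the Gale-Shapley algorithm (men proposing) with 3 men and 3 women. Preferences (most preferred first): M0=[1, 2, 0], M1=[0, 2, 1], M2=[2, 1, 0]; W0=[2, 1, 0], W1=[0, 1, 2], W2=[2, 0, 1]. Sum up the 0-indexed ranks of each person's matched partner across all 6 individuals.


Step 1: Run Gale-Shapley (men propose, women hold best offer):
  M0 proposes to W1; she accepts
  M1 proposes to W0; she accepts
  M2 proposes to W2; she accepts
Step 2: Final matching: W0-M1, W1-M0, W2-M2
Step 3: 0-indexed ranks (man's rank of his match, then woman's): 0 + 1 + 0 + 0 + 0 + 0
Step 4: Total rank sum = 1

1


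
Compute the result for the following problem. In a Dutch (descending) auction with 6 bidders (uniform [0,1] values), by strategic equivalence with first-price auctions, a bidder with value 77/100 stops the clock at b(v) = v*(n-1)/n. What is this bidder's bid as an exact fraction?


Step 1: Dutch auctions are strategically equivalent to first-price auctions
Step 2: The equilibrium bid is b(v) = v*(n-1)/n
Step 3: b = 77/100 * 5/6
Step 4: b = 77/120

77/120


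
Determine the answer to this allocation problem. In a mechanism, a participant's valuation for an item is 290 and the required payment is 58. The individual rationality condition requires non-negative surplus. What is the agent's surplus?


Step 1: Surplus = value - payment = 290 - 58 = 232
Step 2: IR is satisfied (surplus >= 0)

232


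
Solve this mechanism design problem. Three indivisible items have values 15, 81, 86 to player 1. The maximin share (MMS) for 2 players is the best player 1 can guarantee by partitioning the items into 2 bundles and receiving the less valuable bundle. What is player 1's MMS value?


Step 1: Item values = 15, 81, 86
Step 2: Enumerate all 2-bundle partitions and take the smaller bundle:
  Partition 1: {15} vs {81,86} -> bundles 15, 167; min = 15
  Partition 2: {81} vs {15,86} -> bundles 81, 101; min = 81
  Partition 3: {86} vs {15,81} -> bundles 86, 96; min = 86
Step 3: MMS = max(15, 81, 86) = 86

86


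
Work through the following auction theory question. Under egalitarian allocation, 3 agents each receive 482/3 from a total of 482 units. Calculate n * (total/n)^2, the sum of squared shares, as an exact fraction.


Step 1: Each agent's share = 482/3
Step 2: Square of each share = (482/3)^2 = 232324/9
Step 3: Sum of squares = 3 * 232324/9 = 232324/3

232324/3


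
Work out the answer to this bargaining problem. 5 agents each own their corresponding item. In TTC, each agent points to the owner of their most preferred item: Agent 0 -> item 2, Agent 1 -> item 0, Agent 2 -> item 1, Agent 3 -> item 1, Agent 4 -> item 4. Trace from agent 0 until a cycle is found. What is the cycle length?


Step 1: Trace the pointer graph from agent 0: 0 -> 2 -> 1 -> 0
Step 2: A cycle is detected when we revisit agent 0
Step 3: The cycle is: 0 -> 2 -> 1 -> 0
Step 4: Cycle length = 3

3


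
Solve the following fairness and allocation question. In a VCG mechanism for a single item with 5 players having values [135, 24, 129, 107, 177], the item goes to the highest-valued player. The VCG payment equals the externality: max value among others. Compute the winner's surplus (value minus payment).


Step 1: The winner is the agent with the highest value: agent 4 with value 177
Step 2: Values of other agents: [135, 24, 129, 107]
Step 3: VCG payment = max of others' values = 135
Step 4: Surplus = 177 - 135 = 42

42


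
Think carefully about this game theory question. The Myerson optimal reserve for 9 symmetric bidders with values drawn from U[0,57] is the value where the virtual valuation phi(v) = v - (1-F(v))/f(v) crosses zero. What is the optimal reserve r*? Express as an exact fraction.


Step 1: For U[0,57], F(v) = v/57 and f(v) = 1/57
Step 2: phi(v) = v - (1 - v/57)/(1/57) = v - (57 - v) = 2v - 57
Step 3: Set phi(r*) = 0: 2r* - 57 = 0
Step 4: r* = 57/2 (the number of bidders n = 9 does not enter)

57/2


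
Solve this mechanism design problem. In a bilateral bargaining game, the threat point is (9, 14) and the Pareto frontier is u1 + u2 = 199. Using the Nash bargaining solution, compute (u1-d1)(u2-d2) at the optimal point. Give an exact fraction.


Step 1: The Nash solution splits surplus symmetrically above the disagreement point
Step 2: u1 = (total + d1 - d2)/2 = (199 + 9 - 14)/2 = 97
Step 3: u2 = (total - d1 + d2)/2 = (199 - 9 + 14)/2 = 102
Step 4: Nash product = (97 - 9) * (102 - 14)
Step 5: = 88 * 88 = 7744

7744


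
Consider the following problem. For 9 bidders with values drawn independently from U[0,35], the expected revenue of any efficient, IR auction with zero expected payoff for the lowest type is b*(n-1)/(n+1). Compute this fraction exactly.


Step 1: By Revenue Equivalence, expected revenue = b*(n-1)/(n+1)
Step 2: Substituting n = 9, b = 35
Step 3: Revenue = 35*(9-1)/(9+1) = 35*8/10
Step 4: Revenue = 280/10 = 28

28


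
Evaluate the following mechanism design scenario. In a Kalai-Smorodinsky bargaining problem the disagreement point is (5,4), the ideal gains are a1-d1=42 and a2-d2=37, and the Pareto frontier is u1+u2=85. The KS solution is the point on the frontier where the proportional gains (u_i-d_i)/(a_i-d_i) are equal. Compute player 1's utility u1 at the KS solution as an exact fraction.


Step 1: At the KS point, (u1-d1)/r1 = (u2-d2)/r2 = t and u1+u2 = 85
Step 2: u1 = d1 + r1*t and u2 = d2 + r2*t, so (d1 + r1*t) + (d2 + r2*t) = 85
Step 3: t = (85 - 5 - 4)/(42 + 37) = 76/79
Step 4: u1 = d1 + r1*t = 5 + 42 * 76/79 = 3587/79
Step 5: (Check: u2 = d2 + r2*t = 3128/79; u1+u2 = 3587/79 + 3128/79 = 85, on the frontier.)

3587/79


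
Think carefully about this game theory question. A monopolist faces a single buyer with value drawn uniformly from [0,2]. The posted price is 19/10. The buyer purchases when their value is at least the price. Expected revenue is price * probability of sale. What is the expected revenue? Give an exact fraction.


Step 1: Posted price r = 19/10, value support [0,2]
Step 2: P(v >= r) = (2 - 19/10)/2 = 1/20
Step 3: Expected revenue = r * P(v >= r) = 19/10 * 1/20
Step 4: Revenue = 19/200

19/200


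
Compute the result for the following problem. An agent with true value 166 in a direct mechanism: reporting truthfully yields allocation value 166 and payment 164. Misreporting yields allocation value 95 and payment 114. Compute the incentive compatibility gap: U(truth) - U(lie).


Step 1: U(truth) = value - payment = 166 - 164 = 2
Step 2: U(lie) = allocation - payment = 95 - 114 = -19
Step 3: IC gap = 2 - (-19) = 21

21


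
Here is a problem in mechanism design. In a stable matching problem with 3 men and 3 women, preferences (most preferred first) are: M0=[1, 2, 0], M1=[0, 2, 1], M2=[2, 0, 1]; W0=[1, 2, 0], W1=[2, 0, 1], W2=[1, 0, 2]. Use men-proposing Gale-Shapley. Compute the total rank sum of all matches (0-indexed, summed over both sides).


Step 1: Run Gale-Shapley (men propose, women hold best offer):
  M0 proposes to W1; she accepts
  M1 proposes to W0; she accepts
  M2 proposes to W2; she accepts
Step 2: Final matching: W0-M1, W1-M0, W2-M2
Step 3: 0-indexed ranks (man's rank of his match, then woman's): 0 + 0 + 0 + 1 + 0 + 2
Step 4: Total rank sum = 3

3


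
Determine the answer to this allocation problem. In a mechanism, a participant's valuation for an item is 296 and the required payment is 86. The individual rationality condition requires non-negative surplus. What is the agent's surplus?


Step 1: Surplus = value - payment = 296 - 86 = 210
Step 2: IR is satisfied (surplus >= 0)

210


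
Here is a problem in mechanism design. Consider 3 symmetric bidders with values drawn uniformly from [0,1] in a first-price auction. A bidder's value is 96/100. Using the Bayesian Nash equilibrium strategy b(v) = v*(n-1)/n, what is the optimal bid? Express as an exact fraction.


Step 1: The symmetric BNE bidding function is b(v) = v * (n-1) / n
Step 2: Substitute v = 24/25 and n = 3
Step 3: b = 24/25 * 2/3
Step 4: b = 16/25

16/25


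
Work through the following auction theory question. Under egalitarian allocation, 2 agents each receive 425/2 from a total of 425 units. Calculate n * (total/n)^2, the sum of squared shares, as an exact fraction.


Step 1: Each agent's share = 425/2
Step 2: Square of each share = (425/2)^2 = 180625/4
Step 3: Sum of squares = 2 * 180625/4 = 180625/2

180625/2


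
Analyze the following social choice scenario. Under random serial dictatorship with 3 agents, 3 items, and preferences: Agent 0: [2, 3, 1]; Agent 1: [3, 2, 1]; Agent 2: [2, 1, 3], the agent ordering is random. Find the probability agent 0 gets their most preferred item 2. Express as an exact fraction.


Step 1: Agent 0 wants item 2
Step 2: There are 6 possible orderings of agents
Step 3: In 3 orderings, agent 0 gets item 2
Step 4: Probability = 3/6 = 1/2

1/2


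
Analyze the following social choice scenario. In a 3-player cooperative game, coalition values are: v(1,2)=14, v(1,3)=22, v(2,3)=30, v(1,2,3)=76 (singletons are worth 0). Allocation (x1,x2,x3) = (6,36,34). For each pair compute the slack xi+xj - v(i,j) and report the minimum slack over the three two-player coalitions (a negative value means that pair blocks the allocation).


Step 1: Slack for coalition (1,2): x1+x2 - v12 = 42 - 14 = 28
Step 2: Slack for coalition (1,3): x1+x3 - v13 = 40 - 22 = 18
Step 3: Slack for coalition (2,3): x2+x3 - v23 = 70 - 30 = 40
Step 4: Minimum slack = min(28, 18, 40) = 18, attained by (1,3); no pair can gain by deviating, so the allocation is in the core

18


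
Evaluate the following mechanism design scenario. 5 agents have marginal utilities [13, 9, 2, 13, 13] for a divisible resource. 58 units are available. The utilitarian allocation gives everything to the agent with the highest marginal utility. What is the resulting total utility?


Step 1: The marginal utilities are [13, 9, 2, 13, 13]
Step 2: The highest marginal utility is 13
Step 3: All 58 units go to that agent
Step 4: Total utility = 13 * 58 = 754

754


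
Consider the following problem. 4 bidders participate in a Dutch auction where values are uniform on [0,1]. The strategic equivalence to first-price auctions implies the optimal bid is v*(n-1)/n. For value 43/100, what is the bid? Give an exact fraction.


Step 1: Dutch auctions are strategically equivalent to first-price auctions
Step 2: The equilibrium bid is b(v) = v*(n-1)/n
Step 3: b = 43/100 * 3/4
Step 4: b = 129/400

129/400


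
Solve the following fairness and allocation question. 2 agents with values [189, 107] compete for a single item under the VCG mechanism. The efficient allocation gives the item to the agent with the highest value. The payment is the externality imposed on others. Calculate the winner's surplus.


Step 1: The winner is the agent with the highest value: agent 0 with value 189
Step 2: Values of other agents: [107]
Step 3: VCG payment = max of others' values = 107
Step 4: Surplus = 189 - 107 = 82

82


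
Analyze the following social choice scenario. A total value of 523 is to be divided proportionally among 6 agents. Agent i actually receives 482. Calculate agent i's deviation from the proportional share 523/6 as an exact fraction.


Step 1: Proportional share = 523/6
Step 2: Agent's actual allocation = 482
Step 3: Excess = 482 - 523/6 = 2369/6

2369/6


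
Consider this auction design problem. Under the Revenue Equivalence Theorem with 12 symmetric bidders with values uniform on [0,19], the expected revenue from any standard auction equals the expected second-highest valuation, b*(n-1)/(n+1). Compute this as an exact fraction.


Step 1: By Revenue Equivalence, expected revenue = b*(n-1)/(n+1)
Step 2: Substituting n = 12, b = 19
Step 3: Revenue = 19*(12-1)/(12+1) = 19*11/13
Step 4: Revenue = 209/13

209/13


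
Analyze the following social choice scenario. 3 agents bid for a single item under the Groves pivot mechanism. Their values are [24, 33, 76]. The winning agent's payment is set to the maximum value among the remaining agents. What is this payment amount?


Step 1: The efficient winner is agent 2 with value 76
Step 2: Other agents' values: [24, 33]
Step 3: Pivot payment = max(others) = 33
Step 4: The winner pays 33

33


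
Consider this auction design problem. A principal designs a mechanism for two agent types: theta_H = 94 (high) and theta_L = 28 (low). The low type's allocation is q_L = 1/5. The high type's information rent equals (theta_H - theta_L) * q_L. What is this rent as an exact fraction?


Step 1: theta_H - theta_L = 94 - 28 = 66
Step 2: Information rent = (theta_H - theta_L) * q_L
Step 3: = 66 * 1/5
Step 4: = 66/5

66/5


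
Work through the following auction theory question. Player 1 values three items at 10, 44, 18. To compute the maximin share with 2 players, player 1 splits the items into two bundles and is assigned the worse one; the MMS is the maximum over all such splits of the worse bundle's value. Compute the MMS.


Step 1: Item values = 10, 44, 18
Step 2: Enumerate all 2-bundle partitions and take the smaller bundle:
  Partition 1: {10} vs {44,18} -> bundles 10, 62; min = 10
  Partition 2: {44} vs {10,18} -> bundles 44, 28; min = 28
  Partition 3: {18} vs {10,44} -> bundles 18, 54; min = 18
Step 3: MMS = max(10, 28, 18) = 28

28


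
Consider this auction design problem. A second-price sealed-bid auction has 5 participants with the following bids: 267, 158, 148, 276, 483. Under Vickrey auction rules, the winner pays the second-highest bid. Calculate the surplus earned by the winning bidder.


Step 1: Sort bids in descending order: 483, 276, 267, 158, 148
Step 2: The winning bid is the highest: 483
Step 3: The payment equals the second-highest bid: 276
Step 4: Surplus = winner's bid - payment = 483 - 276 = 207

207


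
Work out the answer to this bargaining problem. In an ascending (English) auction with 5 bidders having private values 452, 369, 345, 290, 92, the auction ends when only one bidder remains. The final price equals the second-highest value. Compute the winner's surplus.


Step 1: Identify the highest value: 452
Step 2: Identify the second-highest value: 369
Step 3: The final price = second-highest value = 369
Step 4: Surplus = 452 - 369 = 83

83


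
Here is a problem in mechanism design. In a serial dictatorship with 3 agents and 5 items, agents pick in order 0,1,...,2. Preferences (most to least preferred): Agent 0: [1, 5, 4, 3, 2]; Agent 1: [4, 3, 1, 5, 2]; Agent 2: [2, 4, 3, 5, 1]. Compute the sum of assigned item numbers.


Step 1: Agent 0 picks item 1
Step 2: Agent 1 picks item 4
Step 3: Agent 2 picks item 2
Step 4: Sum = 1 + 4 + 2 = 7

7


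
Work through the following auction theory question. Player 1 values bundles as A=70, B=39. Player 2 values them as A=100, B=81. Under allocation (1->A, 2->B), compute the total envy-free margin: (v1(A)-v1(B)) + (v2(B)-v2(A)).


Step 1: Player 1's margin = v1(A) - v1(B) = 70 - 39 = 31
Step 2: Player 2's margin = v2(B) - v2(A) = 81 - 100 = -19
Step 3: Total margin = 31 + -19 = 12

12


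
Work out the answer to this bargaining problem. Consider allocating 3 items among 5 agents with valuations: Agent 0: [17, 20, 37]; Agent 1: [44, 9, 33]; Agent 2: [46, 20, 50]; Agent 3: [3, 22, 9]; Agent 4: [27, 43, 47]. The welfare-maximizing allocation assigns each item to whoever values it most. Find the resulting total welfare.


Step 1: For each item, find the maximum value among all agents.
Step 2: Item 0 -> Agent 2 (value 46)
Step 3: Item 1 -> Agent 4 (value 43)
Step 4: Item 2 -> Agent 2 (value 50)
Step 5: Total welfare = 46 + 43 + 50 = 139

139


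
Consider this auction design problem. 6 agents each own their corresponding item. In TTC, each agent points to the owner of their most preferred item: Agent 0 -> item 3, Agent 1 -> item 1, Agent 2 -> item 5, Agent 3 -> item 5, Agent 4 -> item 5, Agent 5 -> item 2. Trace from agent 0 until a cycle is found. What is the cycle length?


Step 1: Trace the pointer graph from agent 0: 0 -> 3 -> 5 -> 2 -> 5
Step 2: A cycle is detected when we revisit agent 5
Step 3: The cycle is: 5 -> 2 -> 5
Step 4: Cycle length = 2

2


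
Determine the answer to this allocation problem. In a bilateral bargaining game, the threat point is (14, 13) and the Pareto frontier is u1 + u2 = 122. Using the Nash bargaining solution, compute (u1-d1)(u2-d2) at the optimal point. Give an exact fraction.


Step 1: The Nash solution splits surplus symmetrically above the disagreement point
Step 2: u1 = (total + d1 - d2)/2 = (122 + 14 - 13)/2 = 123/2
Step 3: u2 = (total - d1 + d2)/2 = (122 - 14 + 13)/2 = 121/2
Step 4: Nash product = (123/2 - 14) * (121/2 - 13)
Step 5: = 95/2 * 95/2 = 9025/4

9025/4


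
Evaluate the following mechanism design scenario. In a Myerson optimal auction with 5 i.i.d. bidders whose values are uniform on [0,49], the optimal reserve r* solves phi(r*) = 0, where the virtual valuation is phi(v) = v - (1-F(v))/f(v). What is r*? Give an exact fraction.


Step 1: For U[0,49], F(v) = v/49 and f(v) = 1/49
Step 2: phi(v) = v - (1 - v/49)/(1/49) = v - (49 - v) = 2v - 49
Step 3: Set phi(r*) = 0: 2r* - 49 = 0
Step 4: r* = 49/2 (the number of bidders n = 5 does not enter)

49/2


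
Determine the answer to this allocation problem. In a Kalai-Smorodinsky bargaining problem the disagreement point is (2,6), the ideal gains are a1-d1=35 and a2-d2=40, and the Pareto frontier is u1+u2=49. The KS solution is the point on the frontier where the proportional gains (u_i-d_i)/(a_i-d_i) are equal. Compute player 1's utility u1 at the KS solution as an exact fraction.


Step 1: At the KS point, (u1-d1)/r1 = (u2-d2)/r2 = t and u1+u2 = 49
Step 2: u1 = d1 + r1*t and u2 = d2 + r2*t, so (d1 + r1*t) + (d2 + r2*t) = 49
Step 3: t = (49 - 2 - 6)/(35 + 40) = 41/75
Step 4: u1 = d1 + r1*t = 2 + 35 * 41/75 = 317/15
Step 5: (Check: u2 = d2 + r2*t = 418/15; u1+u2 = 317/15 + 418/15 = 49, on the frontier.)

317/15


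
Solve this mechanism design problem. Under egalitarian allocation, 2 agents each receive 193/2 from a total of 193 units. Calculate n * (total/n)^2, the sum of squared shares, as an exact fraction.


Step 1: Each agent's share = 193/2
Step 2: Square of each share = (193/2)^2 = 37249/4
Step 3: Sum of squares = 2 * 37249/4 = 37249/2

37249/2


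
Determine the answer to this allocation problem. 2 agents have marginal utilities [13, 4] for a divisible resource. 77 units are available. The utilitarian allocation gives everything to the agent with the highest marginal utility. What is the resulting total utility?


Step 1: The marginal utilities are [13, 4]
Step 2: The highest marginal utility is 13
Step 3: All 77 units go to that agent
Step 4: Total utility = 13 * 77 = 1001

1001


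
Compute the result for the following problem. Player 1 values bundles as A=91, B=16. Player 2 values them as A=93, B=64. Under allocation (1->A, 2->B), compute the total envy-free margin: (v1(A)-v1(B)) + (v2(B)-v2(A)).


Step 1: Player 1's margin = v1(A) - v1(B) = 91 - 16 = 75
Step 2: Player 2's margin = v2(B) - v2(A) = 64 - 93 = -29
Step 3: Total margin = 75 + -29 = 46

46


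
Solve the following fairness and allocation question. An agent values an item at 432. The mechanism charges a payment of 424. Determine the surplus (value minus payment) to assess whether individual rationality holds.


Step 1: Surplus = value - payment = 432 - 424 = 8
Step 2: IR is satisfied (surplus >= 0)

8


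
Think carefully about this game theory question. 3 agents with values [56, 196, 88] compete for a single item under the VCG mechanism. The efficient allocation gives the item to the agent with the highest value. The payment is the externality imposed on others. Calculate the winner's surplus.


Step 1: The winner is the agent with the highest value: agent 1 with value 196
Step 2: Values of other agents: [56, 88]
Step 3: VCG payment = max of others' values = 88
Step 4: Surplus = 196 - 88 = 108

108


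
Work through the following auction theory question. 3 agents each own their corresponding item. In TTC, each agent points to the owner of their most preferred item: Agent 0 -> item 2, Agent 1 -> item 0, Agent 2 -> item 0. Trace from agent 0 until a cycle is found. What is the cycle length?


Step 1: Trace the pointer graph from agent 0: 0 -> 2 -> 0
Step 2: A cycle is detected when we revisit agent 0
Step 3: The cycle is: 0 -> 2 -> 0
Step 4: Cycle length = 2

2


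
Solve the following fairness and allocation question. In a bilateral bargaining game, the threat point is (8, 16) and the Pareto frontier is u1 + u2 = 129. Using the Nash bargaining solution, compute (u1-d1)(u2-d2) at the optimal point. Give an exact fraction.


Step 1: The Nash solution splits surplus symmetrically above the disagreement point
Step 2: u1 = (total + d1 - d2)/2 = (129 + 8 - 16)/2 = 121/2
Step 3: u2 = (total - d1 + d2)/2 = (129 - 8 + 16)/2 = 137/2
Step 4: Nash product = (121/2 - 8) * (137/2 - 16)
Step 5: = 105/2 * 105/2 = 11025/4

11025/4


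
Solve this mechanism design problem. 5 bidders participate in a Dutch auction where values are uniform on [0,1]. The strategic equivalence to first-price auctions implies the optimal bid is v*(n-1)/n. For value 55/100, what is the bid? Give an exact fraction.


Step 1: Dutch auctions are strategically equivalent to first-price auctions
Step 2: The equilibrium bid is b(v) = v*(n-1)/n
Step 3: b = 11/20 * 4/5
Step 4: b = 11/25

11/25


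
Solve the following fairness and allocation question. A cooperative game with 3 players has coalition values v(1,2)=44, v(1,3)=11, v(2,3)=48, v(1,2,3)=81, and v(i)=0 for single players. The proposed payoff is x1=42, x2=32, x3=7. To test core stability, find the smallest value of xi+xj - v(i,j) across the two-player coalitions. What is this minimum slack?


Step 1: Slack for coalition (1,2): x1+x2 - v12 = 74 - 44 = 30
Step 2: Slack for coalition (1,3): x1+x3 - v13 = 49 - 11 = 38
Step 3: Slack for coalition (2,3): x2+x3 - v23 = 39 - 48 = -9
Step 4: Minimum slack = min(30, 38, -9) = -9, attained by (2,3); coalition (2,3) can block (slack < 0), so the allocation is not in the core

-9


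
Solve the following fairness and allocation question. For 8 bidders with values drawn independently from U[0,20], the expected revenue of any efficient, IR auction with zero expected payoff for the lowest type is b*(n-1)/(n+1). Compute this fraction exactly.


Step 1: By Revenue Equivalence, expected revenue = b*(n-1)/(n+1)
Step 2: Substituting n = 8, b = 20
Step 3: Revenue = 20*(8-1)/(8+1) = 20*7/9
Step 4: Revenue = 140/9

140/9


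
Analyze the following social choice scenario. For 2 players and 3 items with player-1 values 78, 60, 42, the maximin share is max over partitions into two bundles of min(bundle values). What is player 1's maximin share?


Step 1: Item values = 78, 60, 42
Step 2: Enumerate all 2-bundle partitions and take the smaller bundle:
  Partition 1: {78} vs {60,42} -> bundles 78, 102; min = 78
  Partition 2: {60} vs {78,42} -> bundles 60, 120; min = 60
  Partition 3: {42} vs {78,60} -> bundles 42, 138; min = 42
Step 3: MMS = max(78, 60, 42) = 78

78


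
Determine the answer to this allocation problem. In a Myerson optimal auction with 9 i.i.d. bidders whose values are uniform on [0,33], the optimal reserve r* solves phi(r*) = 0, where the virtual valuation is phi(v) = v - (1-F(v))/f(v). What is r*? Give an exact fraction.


Step 1: For U[0,33], F(v) = v/33 and f(v) = 1/33
Step 2: phi(v) = v - (1 - v/33)/(1/33) = v - (33 - v) = 2v - 33
Step 3: Set phi(r*) = 0: 2r* - 33 = 0
Step 4: r* = 33/2 (the number of bidders n = 9 does not enter)

33/2


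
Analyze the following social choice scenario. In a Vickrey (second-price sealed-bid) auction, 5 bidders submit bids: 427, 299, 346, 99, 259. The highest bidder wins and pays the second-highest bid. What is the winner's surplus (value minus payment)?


Step 1: Sort bids in descending order: 427, 346, 299, 259, 99
Step 2: The winning bid is the highest: 427
Step 3: The payment equals the second-highest bid: 346
Step 4: Surplus = winner's bid - payment = 427 - 346 = 81

81


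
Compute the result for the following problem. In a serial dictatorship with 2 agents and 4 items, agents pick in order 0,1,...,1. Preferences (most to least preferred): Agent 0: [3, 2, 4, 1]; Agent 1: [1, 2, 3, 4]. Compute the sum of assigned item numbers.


Step 1: Agent 0 picks item 3
Step 2: Agent 1 picks item 1
Step 3: Sum = 3 + 1 = 4

4


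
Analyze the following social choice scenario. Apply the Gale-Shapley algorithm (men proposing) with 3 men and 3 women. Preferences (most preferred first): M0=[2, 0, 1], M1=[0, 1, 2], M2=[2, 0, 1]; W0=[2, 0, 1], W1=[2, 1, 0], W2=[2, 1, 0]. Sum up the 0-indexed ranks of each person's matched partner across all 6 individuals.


Step 1: Run Gale-Shapley (men propose, women hold best offer):
  M0 proposes to W2; she accepts
  M1 proposes to W0; she accepts
  M2 proposes to W2; she switches from M0
  M0 proposes to W0; she switches from M1
  M1 proposes to W1; she accepts
Step 2: Final matching: W0-M0, W1-M1, W2-M2
Step 3: 0-indexed ranks (man's rank of his match, then woman's): 1 + 1 + 1 + 1 + 0 + 0
Step 4: Total rank sum = 4

4


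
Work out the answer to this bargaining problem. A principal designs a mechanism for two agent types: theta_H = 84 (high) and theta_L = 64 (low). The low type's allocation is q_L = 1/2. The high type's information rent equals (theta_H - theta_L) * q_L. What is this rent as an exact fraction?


Step 1: theta_H - theta_L = 84 - 64 = 20
Step 2: Information rent = (theta_H - theta_L) * q_L
Step 3: = 20 * 1/2
Step 4: = 10

10


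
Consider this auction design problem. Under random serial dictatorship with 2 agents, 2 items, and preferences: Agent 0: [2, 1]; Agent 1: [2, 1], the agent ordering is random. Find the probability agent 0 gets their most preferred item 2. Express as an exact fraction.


Step 1: Agent 0 wants item 2
Step 2: There are 2 possible orderings of agents
Step 3: In 1 orderings, agent 0 gets item 2
Step 4: Probability = 1/2

1/2


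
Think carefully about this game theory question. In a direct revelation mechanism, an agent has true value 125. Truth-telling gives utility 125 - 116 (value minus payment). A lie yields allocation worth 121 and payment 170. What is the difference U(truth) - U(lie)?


Step 1: U(truth) = value - payment = 125 - 116 = 9
Step 2: U(lie) = allocation - payment = 121 - 170 = -49
Step 3: IC gap = 9 - (-49) = 58

58


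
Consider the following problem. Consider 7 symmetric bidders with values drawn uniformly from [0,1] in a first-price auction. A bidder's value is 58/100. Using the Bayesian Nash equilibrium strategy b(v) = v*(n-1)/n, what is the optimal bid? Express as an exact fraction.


Step 1: The symmetric BNE bidding function is b(v) = v * (n-1) / n
Step 2: Substitute v = 29/50 and n = 7
Step 3: b = 29/50 * 6/7
Step 4: b = 87/175

87/175
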